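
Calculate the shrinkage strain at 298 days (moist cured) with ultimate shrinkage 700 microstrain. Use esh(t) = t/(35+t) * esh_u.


esh(298) = 298 / (35 + 298) * 700
= 298 / 333 * 700
= 626.4 microstrain

626.4


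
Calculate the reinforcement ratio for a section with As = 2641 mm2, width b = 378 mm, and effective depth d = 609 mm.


rho = As / (b * d)
= 2641 / (378 * 609)
= 0.0115

0.0115


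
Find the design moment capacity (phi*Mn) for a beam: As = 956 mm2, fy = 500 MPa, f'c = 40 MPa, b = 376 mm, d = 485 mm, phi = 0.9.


a = As * fy / (0.85 * f'c * b)
= 956 * 500 / (0.85 * 40 * 376)
= 37.3905 mm
Mn = As * fy * (d - a/2) / 10^6
= 222.8937 kN-m
phi*Mn = 0.9 * 222.8937 = 200.6 kN-m

200.6


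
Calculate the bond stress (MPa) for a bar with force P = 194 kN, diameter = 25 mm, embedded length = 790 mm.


u = P / (pi * db * ld)
= 194 * 1000 / (pi * 25 * 790)
= 3.127 MPa

3.127


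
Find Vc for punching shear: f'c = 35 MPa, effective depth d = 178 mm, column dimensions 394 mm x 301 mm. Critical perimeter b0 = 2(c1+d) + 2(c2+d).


b0 = 2*(394 + 178) + 2*(301 + 178) = 2102 mm
Vc = 0.33 * sqrt(35) * 2102 * 178 / 1000
= 730.47 kN

730.47


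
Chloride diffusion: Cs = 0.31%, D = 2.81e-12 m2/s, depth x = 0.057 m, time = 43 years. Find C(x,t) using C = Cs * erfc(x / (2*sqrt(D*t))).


t_seconds = 43 * 365.25 * 24 * 3600 = 1356976800.0 s
arg = 0.057 / (2 * sqrt(2.81e-12 * 1356976800.0))
= 0.4615
erfc(0.4615) = 0.5139
C = 0.31 * 0.5139 = 0.1593%

0.1593


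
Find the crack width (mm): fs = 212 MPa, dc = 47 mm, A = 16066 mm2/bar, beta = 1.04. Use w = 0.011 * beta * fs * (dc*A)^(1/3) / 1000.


w = 0.011 * beta * fs * (dc * A)^(1/3) / 1000
= 0.011 * 1.04 * 212 * (47 * 16066)^(1/3) / 1000
= 0.221 mm

0.221


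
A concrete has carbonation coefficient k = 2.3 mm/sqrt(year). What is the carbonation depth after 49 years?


depth = k * sqrt(t)
= 2.3 * sqrt(49)
= 16.1 mm

16.1


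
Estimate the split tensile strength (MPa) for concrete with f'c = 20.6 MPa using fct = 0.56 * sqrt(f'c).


fct = 0.56 * sqrt(20.6)
= 0.56 * 4.539
= 2.542 MPa

2.542


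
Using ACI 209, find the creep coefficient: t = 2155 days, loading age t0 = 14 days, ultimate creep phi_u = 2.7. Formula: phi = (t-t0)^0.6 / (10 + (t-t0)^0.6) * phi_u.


dt = 2155 - 14 = 2141
phi = 2141^0.6 / (10 + 2141^0.6) * 2.7
= 2.454

2.454


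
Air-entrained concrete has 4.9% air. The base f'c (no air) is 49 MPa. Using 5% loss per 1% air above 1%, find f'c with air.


Strength loss = (4.9 - 1) * 5 = 19.5%
f'c = 49 * (1 - 19.5/100)
= 39.45 MPa

39.45


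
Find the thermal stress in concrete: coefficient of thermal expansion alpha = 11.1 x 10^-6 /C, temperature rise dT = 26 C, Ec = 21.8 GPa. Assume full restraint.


sigma = alpha * dT * Ec
= 11.1e-6 * 26 * 21.8 * 1000
= 6.291 MPa

6.291


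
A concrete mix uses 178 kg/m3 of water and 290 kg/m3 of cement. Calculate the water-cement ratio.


w/c = water / cement
w/c = 178 / 290 = 0.614

0.614


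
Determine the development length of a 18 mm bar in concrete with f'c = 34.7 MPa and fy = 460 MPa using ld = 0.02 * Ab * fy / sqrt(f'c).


Ab = pi * 18^2 / 4 = 254.469 mm2
ld = 0.02 * 254.469 * 460 / sqrt(34.7)
= 397.4 mm

397.4


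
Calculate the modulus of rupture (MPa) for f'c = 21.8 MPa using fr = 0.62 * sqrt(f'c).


fr = 0.62 * sqrt(21.8)
= 2.895 MPa

2.895


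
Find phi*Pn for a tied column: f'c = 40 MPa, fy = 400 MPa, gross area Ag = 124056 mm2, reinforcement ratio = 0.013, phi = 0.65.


Ast = rho * Ag = 0.013 * 124056 = 1612.728 mm2
phi*Pn = 0.65 * 0.80 * (0.85 * 40 * (124056 - 1612.728) + 400 * 1612.728) / 1000
= 2500.24 kN

2500.24


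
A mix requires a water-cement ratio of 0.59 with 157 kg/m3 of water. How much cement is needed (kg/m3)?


Cement = water / (w/c)
= 157 / 0.59
= 266.1 kg/m3

266.1


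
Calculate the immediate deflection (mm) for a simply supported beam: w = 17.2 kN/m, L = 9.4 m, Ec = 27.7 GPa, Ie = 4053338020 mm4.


Convert: L = 9.4 m = 9400 mm, Ec = 27.7 GPa = 27700 MPa
delta = 5 * 17.2 * 9400^4 / (384 * 27700 * 4053338020)
= 15.57 mm

15.57


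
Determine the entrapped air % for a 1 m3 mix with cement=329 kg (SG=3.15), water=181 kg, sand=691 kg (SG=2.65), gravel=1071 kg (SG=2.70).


Vol cement = 329 / (3.15 * 1000) = 0.104444 m3
Vol water = 181 / 1000 = 0.181 m3
Vol sand = 691 / (2.65 * 1000) = 0.260755 m3
Vol gravel = 1071 / (2.70 * 1000) = 0.396667 m3
Total solid + water volume = 0.942866 m3
Air = (1 - 0.942866) * 100 = 5.71%

5.71


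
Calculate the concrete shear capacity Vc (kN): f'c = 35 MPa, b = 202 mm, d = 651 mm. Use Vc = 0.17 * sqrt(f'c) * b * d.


Vc = 0.17 * sqrt(35) * 202 * 651 / 1000
= 132.26 kN

132.26


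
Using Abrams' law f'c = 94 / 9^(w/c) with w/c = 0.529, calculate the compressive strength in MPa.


f'c = 94 / 9^0.529
= 94 / 3.197
= 29.4 MPa

29.4


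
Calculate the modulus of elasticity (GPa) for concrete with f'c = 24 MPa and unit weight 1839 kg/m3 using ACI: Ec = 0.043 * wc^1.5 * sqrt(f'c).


Ec = 0.043 * 1839^1.5 * sqrt(24) / 1000
= 16.61 GPa

16.61


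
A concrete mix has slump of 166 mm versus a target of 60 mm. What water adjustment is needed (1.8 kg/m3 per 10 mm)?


Difference = 60 - 166 = -106 mm
Water adjustment = -106 * 1.8 / 10 = -19.1 kg/m3

-19.1


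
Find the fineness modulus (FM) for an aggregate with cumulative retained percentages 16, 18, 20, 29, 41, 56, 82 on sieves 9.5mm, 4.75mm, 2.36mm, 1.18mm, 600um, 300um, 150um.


FM = sum(cumulative % retained) / 100
= 262 / 100
= 2.62

2.62


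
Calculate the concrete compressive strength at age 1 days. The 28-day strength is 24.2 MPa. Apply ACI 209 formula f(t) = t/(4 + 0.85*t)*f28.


f(1) = 1 / (4 + 0.85 * 1) * 24.2
= 1 / 4.85 * 24.2
= 4.99 MPa

4.99


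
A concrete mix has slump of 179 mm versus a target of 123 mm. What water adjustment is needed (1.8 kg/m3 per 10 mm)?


Difference = 123 - 179 = -56 mm
Water adjustment = -56 * 1.8 / 10 = -10.1 kg/m3

-10.1


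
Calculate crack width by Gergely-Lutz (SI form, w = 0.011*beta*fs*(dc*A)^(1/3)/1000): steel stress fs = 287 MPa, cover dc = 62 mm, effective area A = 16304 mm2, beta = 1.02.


w = 0.011 * beta * fs * (dc * A)^(1/3) / 1000
= 0.011 * 1.02 * 287 * (62 * 16304)^(1/3) / 1000
= 0.323 mm

0.323


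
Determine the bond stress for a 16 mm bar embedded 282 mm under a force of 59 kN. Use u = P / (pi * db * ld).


u = P / (pi * db * ld)
= 59 * 1000 / (pi * 16 * 282)
= 4.162 MPa

4.162


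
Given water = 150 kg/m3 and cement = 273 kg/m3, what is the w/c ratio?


w/c = water / cement
w/c = 150 / 273 = 0.549

0.549


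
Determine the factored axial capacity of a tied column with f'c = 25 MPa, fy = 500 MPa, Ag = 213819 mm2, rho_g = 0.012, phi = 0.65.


Ast = rho * Ag = 0.012 * 213819 = 2565.828 mm2
phi*Pn = 0.65 * 0.80 * (0.85 * 25 * (213819 - 2565.828) + 500 * 2565.828) / 1000
= 3001.46 kN

3001.46


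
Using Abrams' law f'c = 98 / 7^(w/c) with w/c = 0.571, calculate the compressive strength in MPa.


f'c = 98 / 7^0.571
= 98 / 3.038
= 32.26 MPa

32.26


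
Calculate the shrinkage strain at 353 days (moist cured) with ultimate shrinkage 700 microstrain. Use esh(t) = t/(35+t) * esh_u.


esh(353) = 353 / (35 + 353) * 700
= 353 / 388 * 700
= 636.9 microstrain

636.9


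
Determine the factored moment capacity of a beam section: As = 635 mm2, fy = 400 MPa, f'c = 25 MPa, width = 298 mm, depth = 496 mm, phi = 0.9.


a = As * fy / (0.85 * f'c * b)
= 635 * 400 / (0.85 * 25 * 298)
= 40.1105 mm
Mn = As * fy * (d - a/2) / 10^6
= 120.89 kN-m
phi*Mn = 0.9 * 120.89 = 108.8 kN-m

108.8


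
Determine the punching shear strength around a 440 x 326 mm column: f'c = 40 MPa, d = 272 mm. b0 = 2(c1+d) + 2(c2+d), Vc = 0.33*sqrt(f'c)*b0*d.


b0 = 2*(440 + 272) + 2*(326 + 272) = 2620 mm
Vc = 0.33 * sqrt(40) * 2620 * 272 / 1000
= 1487.35 kN

1487.35


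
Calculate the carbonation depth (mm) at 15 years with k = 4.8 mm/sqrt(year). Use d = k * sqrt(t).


depth = k * sqrt(t)
= 4.8 * sqrt(15)
= 18.59 mm

18.59


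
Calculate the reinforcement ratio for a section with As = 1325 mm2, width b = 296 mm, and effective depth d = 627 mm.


rho = As / (b * d)
= 1325 / (296 * 627)
= 0.0071

0.0071


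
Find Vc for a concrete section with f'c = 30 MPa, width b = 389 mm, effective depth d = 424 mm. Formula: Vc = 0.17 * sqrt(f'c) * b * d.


Vc = 0.17 * sqrt(30) * 389 * 424 / 1000
= 153.58 kN

153.58


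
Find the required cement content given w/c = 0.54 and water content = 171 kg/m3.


Cement = water / (w/c)
= 171 / 0.54
= 316.7 kg/m3

316.7


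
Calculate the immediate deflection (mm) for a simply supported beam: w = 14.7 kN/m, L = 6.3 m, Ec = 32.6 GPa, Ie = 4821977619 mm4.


Convert: L = 6.3 m = 6300 mm, Ec = 32.6 GPa = 32600 MPa
delta = 5 * 14.7 * 6300^4 / (384 * 32600 * 4821977619)
= 1.92 mm

1.92


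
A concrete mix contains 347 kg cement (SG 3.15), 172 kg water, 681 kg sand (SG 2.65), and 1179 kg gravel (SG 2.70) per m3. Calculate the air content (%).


Vol cement = 347 / (3.15 * 1000) = 0.110159 m3
Vol water = 172 / 1000 = 0.172 m3
Vol sand = 681 / (2.65 * 1000) = 0.256981 m3
Vol gravel = 1179 / (2.70 * 1000) = 0.436667 m3
Total solid + water volume = 0.975807 m3
Air = (1 - 0.975807) * 100 = 2.42%

2.42


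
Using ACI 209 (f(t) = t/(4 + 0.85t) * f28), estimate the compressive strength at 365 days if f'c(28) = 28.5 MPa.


f(365) = 365 / (4 + 0.85 * 365) * 28.5
= 365 / 314.25 * 28.5
= 33.1 MPa

33.1


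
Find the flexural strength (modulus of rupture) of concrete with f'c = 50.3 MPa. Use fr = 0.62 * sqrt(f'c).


fr = 0.62 * sqrt(50.3)
= 4.397 MPa

4.397


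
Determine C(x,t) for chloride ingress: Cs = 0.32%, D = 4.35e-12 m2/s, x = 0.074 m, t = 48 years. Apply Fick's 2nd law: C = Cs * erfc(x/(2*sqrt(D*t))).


t_seconds = 48 * 365.25 * 24 * 3600 = 1514764800.0 s
arg = 0.074 / (2 * sqrt(4.35e-12 * 1514764800.0))
= 0.4558
erfc(0.4558) = 0.5192
C = 0.32 * 0.5192 = 0.1661%

0.1661


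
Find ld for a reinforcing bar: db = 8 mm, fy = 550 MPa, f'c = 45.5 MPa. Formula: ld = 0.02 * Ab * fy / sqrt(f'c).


Ab = pi * 8^2 / 4 = 50.265 mm2
ld = 0.02 * 50.265 * 550 / sqrt(45.5)
= 82.0 mm

82.0


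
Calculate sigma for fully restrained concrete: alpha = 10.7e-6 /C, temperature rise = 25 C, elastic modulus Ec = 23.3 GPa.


sigma = alpha * dT * Ec
= 10.7e-6 * 25 * 23.3 * 1000
= 6.233 MPa

6.233


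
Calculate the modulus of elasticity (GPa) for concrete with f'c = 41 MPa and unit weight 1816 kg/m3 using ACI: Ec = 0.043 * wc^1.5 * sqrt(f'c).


Ec = 0.043 * 1816^1.5 * sqrt(41) / 1000
= 21.31 GPa

21.31


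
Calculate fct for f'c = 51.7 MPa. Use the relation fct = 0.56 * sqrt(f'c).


fct = 0.56 * sqrt(51.7)
= 0.56 * 7.19
= 4.027 MPa

4.027


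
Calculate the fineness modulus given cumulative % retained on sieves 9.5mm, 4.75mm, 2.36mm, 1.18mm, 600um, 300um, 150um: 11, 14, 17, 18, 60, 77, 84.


FM = sum(cumulative % retained) / 100
= 281 / 100
= 2.81

2.81


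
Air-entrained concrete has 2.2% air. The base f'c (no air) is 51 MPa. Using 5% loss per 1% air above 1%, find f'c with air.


Strength loss = (2.2 - 1) * 5 = 6.0%
f'c = 51 * (1 - 6.0/100)
= 47.94 MPa

47.94


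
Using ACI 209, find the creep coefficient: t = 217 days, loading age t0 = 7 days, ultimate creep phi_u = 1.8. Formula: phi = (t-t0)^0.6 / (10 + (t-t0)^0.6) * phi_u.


dt = 217 - 7 = 210
phi = 210^0.6 / (10 + 210^0.6) * 1.8
= 1.282

1.282


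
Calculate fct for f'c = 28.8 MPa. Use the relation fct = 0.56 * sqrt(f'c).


fct = 0.56 * sqrt(28.8)
= 0.56 * 5.367
= 3.005 MPa

3.005


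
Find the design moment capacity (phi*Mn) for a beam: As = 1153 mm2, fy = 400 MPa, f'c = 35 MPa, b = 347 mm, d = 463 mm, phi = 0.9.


a = As * fy / (0.85 * f'c * b)
= 1153 * 400 / (0.85 * 35 * 347)
= 44.6759 mm
Mn = As * fy * (d - a/2) / 10^6
= 203.2333 kN-m
phi*Mn = 0.9 * 203.2333 = 182.91 kN-m

182.91


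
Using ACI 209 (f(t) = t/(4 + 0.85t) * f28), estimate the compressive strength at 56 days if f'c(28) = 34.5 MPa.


f(56) = 56 / (4 + 0.85 * 56) * 34.5
= 56 / 51.6 * 34.5
= 37.44 MPa

37.44


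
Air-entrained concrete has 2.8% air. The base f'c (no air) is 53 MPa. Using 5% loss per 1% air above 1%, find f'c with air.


Strength loss = (2.8 - 1) * 5 = 9.0%
f'c = 53 * (1 - 9.0/100)
= 48.23 MPa

48.23


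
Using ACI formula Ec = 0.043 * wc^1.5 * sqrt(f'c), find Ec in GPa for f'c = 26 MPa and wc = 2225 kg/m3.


Ec = 0.043 * 2225^1.5 * sqrt(26) / 1000
= 23.01 GPa

23.01


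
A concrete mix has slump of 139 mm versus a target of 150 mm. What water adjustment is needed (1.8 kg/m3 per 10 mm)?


Difference = 150 - 139 = 11 mm
Water adjustment = 11 * 1.8 / 10 = 2.0 kg/m3

2.0


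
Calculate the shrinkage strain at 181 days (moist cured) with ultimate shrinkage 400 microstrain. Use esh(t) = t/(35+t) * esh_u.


esh(181) = 181 / (35 + 181) * 400
= 181 / 216 * 400
= 335.2 microstrain

335.2


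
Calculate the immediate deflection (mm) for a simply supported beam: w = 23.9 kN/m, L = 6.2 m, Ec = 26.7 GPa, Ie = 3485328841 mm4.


Convert: L = 6.2 m = 6200 mm, Ec = 26.7 GPa = 26700 MPa
delta = 5 * 23.9 * 6200^4 / (384 * 26700 * 3485328841)
= 4.94 mm

4.94


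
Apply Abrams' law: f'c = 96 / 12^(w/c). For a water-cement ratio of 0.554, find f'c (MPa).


f'c = 96 / 12^0.554
= 96 / 3.962
= 24.23 MPa

24.23


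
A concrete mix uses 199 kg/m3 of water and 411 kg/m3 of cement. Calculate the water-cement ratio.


w/c = water / cement
w/c = 199 / 411 = 0.484

0.484


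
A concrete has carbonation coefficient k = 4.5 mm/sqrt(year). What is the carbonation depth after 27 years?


depth = k * sqrt(t)
= 4.5 * sqrt(27)
= 23.38 mm

23.38


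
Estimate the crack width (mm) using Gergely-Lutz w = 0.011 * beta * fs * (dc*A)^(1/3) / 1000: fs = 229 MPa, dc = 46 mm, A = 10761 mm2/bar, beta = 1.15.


w = 0.011 * beta * fs * (dc * A)^(1/3) / 1000
= 0.011 * 1.15 * 229 * (46 * 10761)^(1/3) / 1000
= 0.229 mm

0.229


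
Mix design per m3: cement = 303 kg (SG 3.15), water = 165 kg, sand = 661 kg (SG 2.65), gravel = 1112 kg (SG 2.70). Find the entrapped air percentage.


Vol cement = 303 / (3.15 * 1000) = 0.09619 m3
Vol water = 165 / 1000 = 0.165 m3
Vol sand = 661 / (2.65 * 1000) = 0.249434 m3
Vol gravel = 1112 / (2.70 * 1000) = 0.411852 m3
Total solid + water volume = 0.922476 m3
Air = (1 - 0.922476) * 100 = 7.75%

7.75


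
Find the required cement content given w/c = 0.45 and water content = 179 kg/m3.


Cement = water / (w/c)
= 179 / 0.45
= 397.8 kg/m3

397.8


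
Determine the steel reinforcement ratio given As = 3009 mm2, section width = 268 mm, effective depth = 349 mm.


rho = As / (b * d)
= 3009 / (268 * 349)
= 0.0322

0.0322


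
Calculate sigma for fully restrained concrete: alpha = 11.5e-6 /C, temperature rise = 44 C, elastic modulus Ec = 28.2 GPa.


sigma = alpha * dT * Ec
= 11.5e-6 * 44 * 28.2 * 1000
= 14.269 MPa

14.269


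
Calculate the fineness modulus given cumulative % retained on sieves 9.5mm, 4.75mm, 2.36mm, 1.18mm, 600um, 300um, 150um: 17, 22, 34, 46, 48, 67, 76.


FM = sum(cumulative % retained) / 100
= 310 / 100
= 3.1

3.1


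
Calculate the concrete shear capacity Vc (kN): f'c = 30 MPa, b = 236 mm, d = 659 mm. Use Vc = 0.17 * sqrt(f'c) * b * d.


Vc = 0.17 * sqrt(30) * 236 * 659 / 1000
= 144.81 kN

144.81


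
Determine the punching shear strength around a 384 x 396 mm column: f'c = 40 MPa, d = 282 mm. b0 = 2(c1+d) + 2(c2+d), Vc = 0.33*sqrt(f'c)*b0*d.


b0 = 2*(384 + 282) + 2*(396 + 282) = 2688 mm
Vc = 0.33 * sqrt(40) * 2688 * 282 / 1000
= 1582.06 kN

1582.06


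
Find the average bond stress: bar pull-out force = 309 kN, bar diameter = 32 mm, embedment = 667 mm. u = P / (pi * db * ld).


u = P / (pi * db * ld)
= 309 * 1000 / (pi * 32 * 667)
= 4.608 MPa

4.608


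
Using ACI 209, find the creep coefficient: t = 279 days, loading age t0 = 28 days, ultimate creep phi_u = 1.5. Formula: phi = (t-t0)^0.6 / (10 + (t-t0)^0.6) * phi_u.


dt = 279 - 28 = 251
phi = 251^0.6 / (10 + 251^0.6) * 1.5
= 1.1

1.1


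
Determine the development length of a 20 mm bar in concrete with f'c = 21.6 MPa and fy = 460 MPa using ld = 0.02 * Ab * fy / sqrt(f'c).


Ab = pi * 20^2 / 4 = 314.159 mm2
ld = 0.02 * 314.159 * 460 / sqrt(21.6)
= 621.9 mm

621.9


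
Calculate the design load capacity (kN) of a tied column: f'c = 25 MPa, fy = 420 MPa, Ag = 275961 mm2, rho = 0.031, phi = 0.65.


Ast = rho * Ag = 0.031 * 275961 = 8554.791 mm2
phi*Pn = 0.65 * 0.80 * (0.85 * 25 * (275961 - 8554.791) + 420 * 8554.791) / 1000
= 4823.2 kN

4823.2


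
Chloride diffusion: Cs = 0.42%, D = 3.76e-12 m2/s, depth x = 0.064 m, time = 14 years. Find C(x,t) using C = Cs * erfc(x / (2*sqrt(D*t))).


t_seconds = 14 * 365.25 * 24 * 3600 = 441806400.0 s
arg = 0.064 / (2 * sqrt(3.76e-12 * 441806400.0))
= 0.7851
erfc(0.7851) = 0.2669
C = 0.42 * 0.2669 = 0.1121%

0.1121


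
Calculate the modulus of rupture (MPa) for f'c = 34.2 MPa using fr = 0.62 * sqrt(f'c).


fr = 0.62 * sqrt(34.2)
= 3.626 MPa

3.626


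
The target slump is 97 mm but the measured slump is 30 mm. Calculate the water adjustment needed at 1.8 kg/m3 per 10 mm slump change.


Difference = 97 - 30 = 67 mm
Water adjustment = 67 * 1.8 / 10 = 12.1 kg/m3

12.1


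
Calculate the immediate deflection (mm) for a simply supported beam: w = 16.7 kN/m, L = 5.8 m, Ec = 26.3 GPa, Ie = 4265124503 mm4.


Convert: L = 5.8 m = 5800 mm, Ec = 26.3 GPa = 26300 MPa
delta = 5 * 16.7 * 5800^4 / (384 * 26300 * 4265124503)
= 2.19 mm

2.19


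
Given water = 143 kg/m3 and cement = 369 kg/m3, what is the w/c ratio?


w/c = water / cement
w/c = 143 / 369 = 0.388

0.388


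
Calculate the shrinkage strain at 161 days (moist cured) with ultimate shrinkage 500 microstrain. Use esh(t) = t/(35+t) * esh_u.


esh(161) = 161 / (35 + 161) * 500
= 161 / 196 * 500
= 410.7 microstrain

410.7


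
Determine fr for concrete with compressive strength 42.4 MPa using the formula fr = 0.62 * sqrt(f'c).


fr = 0.62 * sqrt(42.4)
= 4.037 MPa

4.037


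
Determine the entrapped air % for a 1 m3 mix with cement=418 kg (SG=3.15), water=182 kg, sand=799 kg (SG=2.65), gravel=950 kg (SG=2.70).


Vol cement = 418 / (3.15 * 1000) = 0.132698 m3
Vol water = 182 / 1000 = 0.182 m3
Vol sand = 799 / (2.65 * 1000) = 0.301509 m3
Vol gravel = 950 / (2.70 * 1000) = 0.351852 m3
Total solid + water volume = 0.96806 m3
Air = (1 - 0.96806) * 100 = 3.19%

3.19


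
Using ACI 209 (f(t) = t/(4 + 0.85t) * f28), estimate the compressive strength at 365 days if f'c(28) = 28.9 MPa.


f(365) = 365 / (4 + 0.85 * 365) * 28.9
= 365 / 314.25 * 28.9
= 33.57 MPa

33.57


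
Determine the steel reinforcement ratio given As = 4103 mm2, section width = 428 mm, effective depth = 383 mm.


rho = As / (b * d)
= 4103 / (428 * 383)
= 0.025

0.025


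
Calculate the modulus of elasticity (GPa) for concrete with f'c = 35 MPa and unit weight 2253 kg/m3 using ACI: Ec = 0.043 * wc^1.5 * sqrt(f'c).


Ec = 0.043 * 2253^1.5 * sqrt(35) / 1000
= 27.2 GPa

27.2


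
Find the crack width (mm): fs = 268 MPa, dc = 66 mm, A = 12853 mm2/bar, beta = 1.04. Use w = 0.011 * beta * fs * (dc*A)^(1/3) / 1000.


w = 0.011 * beta * fs * (dc * A)^(1/3) / 1000
= 0.011 * 1.04 * 268 * (66 * 12853)^(1/3) / 1000
= 0.29 mm

0.29


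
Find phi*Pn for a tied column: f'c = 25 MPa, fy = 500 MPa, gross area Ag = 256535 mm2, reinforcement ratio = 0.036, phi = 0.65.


Ast = rho * Ag = 0.036 * 256535 = 9235.26 mm2
phi*Pn = 0.65 * 0.80 * (0.85 * 25 * (256535 - 9235.26) + 500 * 9235.26) / 1000
= 5133.83 kN

5133.83


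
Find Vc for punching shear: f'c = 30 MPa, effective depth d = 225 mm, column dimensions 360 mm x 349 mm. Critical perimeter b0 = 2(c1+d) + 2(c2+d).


b0 = 2*(360 + 225) + 2*(349 + 225) = 2318 mm
Vc = 0.33 * sqrt(30) * 2318 * 225 / 1000
= 942.69 kN

942.69


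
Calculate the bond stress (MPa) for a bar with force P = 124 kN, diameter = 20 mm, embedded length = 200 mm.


u = P / (pi * db * ld)
= 124 * 1000 / (pi * 20 * 200)
= 9.868 MPa

9.868


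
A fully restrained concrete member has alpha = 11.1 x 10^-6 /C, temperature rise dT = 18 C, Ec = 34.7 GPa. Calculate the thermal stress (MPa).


sigma = alpha * dT * Ec
= 11.1e-6 * 18 * 34.7 * 1000
= 6.933 MPa

6.933


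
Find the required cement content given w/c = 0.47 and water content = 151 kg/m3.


Cement = water / (w/c)
= 151 / 0.47
= 321.3 kg/m3

321.3


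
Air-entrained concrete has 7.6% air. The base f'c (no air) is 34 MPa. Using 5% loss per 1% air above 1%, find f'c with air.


Strength loss = (7.6 - 1) * 5 = 33.0%
f'c = 34 * (1 - 33.0/100)
= 22.78 MPa

22.78


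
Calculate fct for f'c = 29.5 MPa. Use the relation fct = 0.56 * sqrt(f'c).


fct = 0.56 * sqrt(29.5)
= 0.56 * 5.431
= 3.042 MPa

3.042


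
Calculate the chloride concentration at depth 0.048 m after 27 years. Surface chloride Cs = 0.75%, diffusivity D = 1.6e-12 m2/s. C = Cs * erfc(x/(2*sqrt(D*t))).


t_seconds = 27 * 365.25 * 24 * 3600 = 852055200.0 s
arg = 0.048 / (2 * sqrt(1.6e-12 * 852055200.0))
= 0.65
erfc(0.65) = 0.358
C = 0.75 * 0.358 = 0.2685%

0.2685


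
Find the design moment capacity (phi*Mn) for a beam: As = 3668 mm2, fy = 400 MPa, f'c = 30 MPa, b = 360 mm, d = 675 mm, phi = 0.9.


a = As * fy / (0.85 * f'c * b)
= 3668 * 400 / (0.85 * 30 * 360)
= 159.8257 mm
Mn = As * fy * (d - a/2) / 10^6
= 873.1119 kN-m
phi*Mn = 0.9 * 873.1119 = 785.8 kN-m

785.8


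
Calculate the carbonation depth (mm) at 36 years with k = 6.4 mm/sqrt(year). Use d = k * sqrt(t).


depth = k * sqrt(t)
= 6.4 * sqrt(36)
= 38.4 mm

38.4


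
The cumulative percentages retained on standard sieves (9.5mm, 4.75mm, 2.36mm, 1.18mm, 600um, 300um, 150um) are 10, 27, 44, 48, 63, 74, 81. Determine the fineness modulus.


FM = sum(cumulative % retained) / 100
= 347 / 100
= 3.47

3.47


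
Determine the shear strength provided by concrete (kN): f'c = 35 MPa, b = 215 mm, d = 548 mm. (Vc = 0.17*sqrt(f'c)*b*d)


Vc = 0.17 * sqrt(35) * 215 * 548 / 1000
= 118.5 kN

118.5


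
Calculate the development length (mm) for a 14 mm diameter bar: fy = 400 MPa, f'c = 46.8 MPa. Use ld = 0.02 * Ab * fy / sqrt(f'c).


Ab = pi * 14^2 / 4 = 153.938 mm2
ld = 0.02 * 153.938 * 400 / sqrt(46.8)
= 180.0 mm

180.0


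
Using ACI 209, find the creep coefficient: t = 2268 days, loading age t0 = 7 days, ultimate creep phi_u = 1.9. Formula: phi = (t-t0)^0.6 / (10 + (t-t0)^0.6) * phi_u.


dt = 2268 - 7 = 2261
phi = 2261^0.6 / (10 + 2261^0.6) * 1.9
= 1.732

1.732


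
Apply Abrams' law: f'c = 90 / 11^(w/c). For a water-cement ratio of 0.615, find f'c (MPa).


f'c = 90 / 11^0.615
= 90 / 4.37
= 20.6 MPa

20.6


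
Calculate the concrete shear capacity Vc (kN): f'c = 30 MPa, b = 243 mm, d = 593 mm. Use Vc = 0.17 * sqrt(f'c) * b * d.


Vc = 0.17 * sqrt(30) * 243 * 593 / 1000
= 134.17 kN

134.17


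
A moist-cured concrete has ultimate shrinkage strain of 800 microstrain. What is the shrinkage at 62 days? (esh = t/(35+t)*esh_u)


esh(62) = 62 / (35 + 62) * 800
= 62 / 97 * 800
= 511.3 microstrain

511.3


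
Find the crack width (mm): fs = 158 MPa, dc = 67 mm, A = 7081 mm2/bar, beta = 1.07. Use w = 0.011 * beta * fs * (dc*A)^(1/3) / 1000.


w = 0.011 * beta * fs * (dc * A)^(1/3) / 1000
= 0.011 * 1.07 * 158 * (67 * 7081)^(1/3) / 1000
= 0.145 mm

0.145


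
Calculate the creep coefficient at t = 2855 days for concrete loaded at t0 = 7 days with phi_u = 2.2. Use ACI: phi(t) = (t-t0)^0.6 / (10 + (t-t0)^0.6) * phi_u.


dt = 2855 - 7 = 2848
phi = 2848^0.6 / (10 + 2848^0.6) * 2.2
= 2.028

2.028


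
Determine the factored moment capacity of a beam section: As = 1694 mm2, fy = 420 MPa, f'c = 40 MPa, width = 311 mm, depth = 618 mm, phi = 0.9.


a = As * fy / (0.85 * f'c * b)
= 1694 * 420 / (0.85 * 40 * 311)
= 67.2858 mm
Mn = As * fy * (d - a/2) / 10^6
= 415.7584 kN-m
phi*Mn = 0.9 * 415.7584 = 374.18 kN-m

374.18


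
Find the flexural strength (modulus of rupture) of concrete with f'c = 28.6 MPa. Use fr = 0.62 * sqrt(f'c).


fr = 0.62 * sqrt(28.6)
= 3.316 MPa

3.316


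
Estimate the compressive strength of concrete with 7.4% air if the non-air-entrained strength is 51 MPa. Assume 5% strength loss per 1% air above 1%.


Strength loss = (7.4 - 1) * 5 = 32.0%
f'c = 51 * (1 - 32.0/100)
= 34.68 MPa

34.68


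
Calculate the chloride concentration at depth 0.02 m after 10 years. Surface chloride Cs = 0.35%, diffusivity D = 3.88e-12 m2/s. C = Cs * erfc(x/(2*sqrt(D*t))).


t_seconds = 10 * 365.25 * 24 * 3600 = 315576000.0 s
arg = 0.02 / (2 * sqrt(3.88e-12 * 315576000.0))
= 0.2858
erfc(0.2858) = 0.6861
C = 0.35 * 0.6861 = 0.2401%

0.2401


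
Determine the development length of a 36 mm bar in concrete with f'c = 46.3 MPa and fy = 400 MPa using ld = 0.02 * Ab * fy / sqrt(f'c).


Ab = pi * 36^2 / 4 = 1017.876 mm2
ld = 0.02 * 1017.876 * 400 / sqrt(46.3)
= 1196.7 mm

1196.7


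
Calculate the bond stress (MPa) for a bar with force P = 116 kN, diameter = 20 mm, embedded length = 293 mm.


u = P / (pi * db * ld)
= 116 * 1000 / (pi * 20 * 293)
= 6.301 MPa

6.301


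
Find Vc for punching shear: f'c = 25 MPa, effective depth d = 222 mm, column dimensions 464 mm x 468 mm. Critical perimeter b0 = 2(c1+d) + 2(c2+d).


b0 = 2*(464 + 222) + 2*(468 + 222) = 2752 mm
Vc = 0.33 * sqrt(25) * 2752 * 222 / 1000
= 1008.06 kN

1008.06


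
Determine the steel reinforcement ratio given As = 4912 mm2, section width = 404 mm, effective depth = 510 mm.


rho = As / (b * d)
= 4912 / (404 * 510)
= 0.0238

0.0238


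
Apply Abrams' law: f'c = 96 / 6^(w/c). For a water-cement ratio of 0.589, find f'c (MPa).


f'c = 96 / 6^0.589
= 96 / 2.873
= 33.41 MPa

33.41


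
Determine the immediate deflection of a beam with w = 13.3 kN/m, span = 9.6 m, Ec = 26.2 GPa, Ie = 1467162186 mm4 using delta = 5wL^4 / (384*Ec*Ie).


Convert: L = 9.6 m = 9600 mm, Ec = 26.2 GPa = 26200 MPa
delta = 5 * 13.3 * 9600^4 / (384 * 26200 * 1467162186)
= 38.26 mm

38.26


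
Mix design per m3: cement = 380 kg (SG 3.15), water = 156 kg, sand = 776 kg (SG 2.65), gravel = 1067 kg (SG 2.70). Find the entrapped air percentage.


Vol cement = 380 / (3.15 * 1000) = 0.120635 m3
Vol water = 156 / 1000 = 0.156 m3
Vol sand = 776 / (2.65 * 1000) = 0.29283 m3
Vol gravel = 1067 / (2.70 * 1000) = 0.395185 m3
Total solid + water volume = 0.96465 m3
Air = (1 - 0.96465) * 100 = 3.53%

3.53


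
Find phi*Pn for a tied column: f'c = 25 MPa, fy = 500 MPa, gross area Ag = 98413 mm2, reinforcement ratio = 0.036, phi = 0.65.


Ast = rho * Ag = 0.036 * 98413 = 3542.868 mm2
phi*Pn = 0.65 * 0.80 * (0.85 * 25 * (98413 - 3542.868) + 500 * 3542.868) / 1000
= 1969.46 kN

1969.46


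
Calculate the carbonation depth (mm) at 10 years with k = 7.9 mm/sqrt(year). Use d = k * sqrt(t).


depth = k * sqrt(t)
= 7.9 * sqrt(10)
= 24.98 mm

24.98


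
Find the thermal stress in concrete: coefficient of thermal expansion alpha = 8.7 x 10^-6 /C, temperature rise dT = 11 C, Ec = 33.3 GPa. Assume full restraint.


sigma = alpha * dT * Ec
= 8.7e-6 * 11 * 33.3 * 1000
= 3.187 MPa

3.187


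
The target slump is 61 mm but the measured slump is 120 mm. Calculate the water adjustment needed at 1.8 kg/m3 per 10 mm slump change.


Difference = 61 - 120 = -59 mm
Water adjustment = -59 * 1.8 / 10 = -10.6 kg/m3

-10.6


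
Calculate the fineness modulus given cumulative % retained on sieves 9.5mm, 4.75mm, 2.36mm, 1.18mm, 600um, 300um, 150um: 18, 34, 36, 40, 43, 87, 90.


FM = sum(cumulative % retained) / 100
= 348 / 100
= 3.48

3.48


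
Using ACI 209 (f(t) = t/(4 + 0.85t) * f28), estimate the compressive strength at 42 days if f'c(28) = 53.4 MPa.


f(42) = 42 / (4 + 0.85 * 42) * 53.4
= 42 / 39.7 * 53.4
= 56.49 MPa

56.49


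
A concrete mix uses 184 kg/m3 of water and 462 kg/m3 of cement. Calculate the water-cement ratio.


w/c = water / cement
w/c = 184 / 462 = 0.398

0.398


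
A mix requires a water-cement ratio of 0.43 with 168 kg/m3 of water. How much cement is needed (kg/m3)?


Cement = water / (w/c)
= 168 / 0.43
= 390.7 kg/m3

390.7


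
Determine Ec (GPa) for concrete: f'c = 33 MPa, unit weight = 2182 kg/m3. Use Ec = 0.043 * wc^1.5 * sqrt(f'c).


Ec = 0.043 * 2182^1.5 * sqrt(33) / 1000
= 25.18 GPa

25.18


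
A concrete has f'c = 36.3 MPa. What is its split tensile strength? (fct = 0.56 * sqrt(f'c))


fct = 0.56 * sqrt(36.3)
= 0.56 * 6.025
= 3.374 MPa

3.374


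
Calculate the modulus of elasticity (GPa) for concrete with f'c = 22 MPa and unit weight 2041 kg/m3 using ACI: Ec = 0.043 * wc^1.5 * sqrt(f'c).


Ec = 0.043 * 2041^1.5 * sqrt(22) / 1000
= 18.6 GPa

18.6


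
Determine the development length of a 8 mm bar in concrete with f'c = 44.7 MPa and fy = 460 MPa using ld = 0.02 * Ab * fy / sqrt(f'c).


Ab = pi * 8^2 / 4 = 50.265 mm2
ld = 0.02 * 50.265 * 460 / sqrt(44.7)
= 69.2 mm

69.2


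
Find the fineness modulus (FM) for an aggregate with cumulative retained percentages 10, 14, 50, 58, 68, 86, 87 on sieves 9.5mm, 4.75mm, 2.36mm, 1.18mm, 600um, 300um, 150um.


FM = sum(cumulative % retained) / 100
= 373 / 100
= 3.73

3.73


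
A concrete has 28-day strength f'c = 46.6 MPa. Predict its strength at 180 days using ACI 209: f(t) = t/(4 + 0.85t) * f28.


f(180) = 180 / (4 + 0.85 * 180) * 46.6
= 180 / 157.0 * 46.6
= 53.43 MPa

53.43


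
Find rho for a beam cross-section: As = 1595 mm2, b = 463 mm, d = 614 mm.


rho = As / (b * d)
= 1595 / (463 * 614)
= 0.0056

0.0056


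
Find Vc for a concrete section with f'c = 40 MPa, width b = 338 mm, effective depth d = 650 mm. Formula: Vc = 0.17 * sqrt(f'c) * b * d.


Vc = 0.17 * sqrt(40) * 338 * 650 / 1000
= 236.22 kN

236.22


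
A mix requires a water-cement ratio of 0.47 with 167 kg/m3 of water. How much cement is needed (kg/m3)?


Cement = water / (w/c)
= 167 / 0.47
= 355.3 kg/m3

355.3


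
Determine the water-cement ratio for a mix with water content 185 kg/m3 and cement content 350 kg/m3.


w/c = water / cement
w/c = 185 / 350 = 0.529

0.529


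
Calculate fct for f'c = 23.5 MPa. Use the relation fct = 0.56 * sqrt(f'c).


fct = 0.56 * sqrt(23.5)
= 0.56 * 4.848
= 2.715 MPa

2.715


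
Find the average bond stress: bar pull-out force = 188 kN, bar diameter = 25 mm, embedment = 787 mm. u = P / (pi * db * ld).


u = P / (pi * db * ld)
= 188 * 1000 / (pi * 25 * 787)
= 3.042 MPa

3.042


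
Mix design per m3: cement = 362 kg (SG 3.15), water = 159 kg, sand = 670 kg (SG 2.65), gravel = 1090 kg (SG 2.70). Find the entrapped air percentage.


Vol cement = 362 / (3.15 * 1000) = 0.114921 m3
Vol water = 159 / 1000 = 0.159 m3
Vol sand = 670 / (2.65 * 1000) = 0.25283 m3
Vol gravel = 1090 / (2.70 * 1000) = 0.403704 m3
Total solid + water volume = 0.930455 m3
Air = (1 - 0.930455) * 100 = 6.95%

6.95


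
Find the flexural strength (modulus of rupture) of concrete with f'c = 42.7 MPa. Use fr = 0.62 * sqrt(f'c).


fr = 0.62 * sqrt(42.7)
= 4.051 MPa

4.051


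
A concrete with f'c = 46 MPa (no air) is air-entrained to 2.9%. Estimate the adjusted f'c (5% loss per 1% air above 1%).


Strength loss = (2.9 - 1) * 5 = 9.5%
f'c = 46 * (1 - 9.5/100)
= 41.63 MPa

41.63


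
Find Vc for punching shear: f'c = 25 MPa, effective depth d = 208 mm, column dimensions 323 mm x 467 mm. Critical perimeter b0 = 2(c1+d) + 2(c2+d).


b0 = 2*(323 + 208) + 2*(467 + 208) = 2412 mm
Vc = 0.33 * sqrt(25) * 2412 * 208 / 1000
= 827.8 kN

827.8


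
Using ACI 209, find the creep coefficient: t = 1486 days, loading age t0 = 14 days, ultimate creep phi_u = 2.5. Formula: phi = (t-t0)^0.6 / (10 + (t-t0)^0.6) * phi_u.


dt = 1486 - 14 = 1472
phi = 1472^0.6 / (10 + 1472^0.6) * 2.5
= 2.221

2.221


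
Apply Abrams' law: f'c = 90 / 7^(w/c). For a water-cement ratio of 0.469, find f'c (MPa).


f'c = 90 / 7^0.469
= 90 / 2.491
= 36.13 MPa

36.13


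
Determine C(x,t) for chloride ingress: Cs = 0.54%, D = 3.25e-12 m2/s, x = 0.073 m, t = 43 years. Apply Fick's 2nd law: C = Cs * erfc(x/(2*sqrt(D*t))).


t_seconds = 43 * 365.25 * 24 * 3600 = 1356976800.0 s
arg = 0.073 / (2 * sqrt(3.25e-12 * 1356976800.0))
= 0.5496
erfc(0.5496) = 0.437
C = 0.54 * 0.437 = 0.236%

0.236


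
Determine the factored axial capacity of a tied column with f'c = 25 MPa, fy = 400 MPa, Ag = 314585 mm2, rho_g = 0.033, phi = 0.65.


Ast = rho * Ag = 0.033 * 314585 = 10381.305 mm2
phi*Pn = 0.65 * 0.80 * (0.85 * 25 * (314585 - 10381.305) + 400 * 10381.305) / 1000
= 5520.76 kN

5520.76


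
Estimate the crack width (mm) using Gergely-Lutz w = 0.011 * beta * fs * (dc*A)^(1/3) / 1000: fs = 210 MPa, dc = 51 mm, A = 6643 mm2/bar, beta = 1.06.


w = 0.011 * beta * fs * (dc * A)^(1/3) / 1000
= 0.011 * 1.06 * 210 * (51 * 6643)^(1/3) / 1000
= 0.171 mm

0.171


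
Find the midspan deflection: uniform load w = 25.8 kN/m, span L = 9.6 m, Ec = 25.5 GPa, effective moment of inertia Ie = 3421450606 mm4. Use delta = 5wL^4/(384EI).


Convert: L = 9.6 m = 9600 mm, Ec = 25.5 GPa = 25500 MPa
delta = 5 * 25.8 * 9600^4 / (384 * 25500 * 3421450606)
= 32.7 mm

32.7


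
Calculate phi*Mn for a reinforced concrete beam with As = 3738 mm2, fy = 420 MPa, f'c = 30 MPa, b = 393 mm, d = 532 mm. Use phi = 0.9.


a = As * fy / (0.85 * f'c * b)
= 3738 * 420 / (0.85 * 30 * 393)
= 156.6592 mm
Mn = As * fy * (d - a/2) / 10^6
= 712.2444 kN-m
phi*Mn = 0.9 * 712.2444 = 641.02 kN-m

641.02


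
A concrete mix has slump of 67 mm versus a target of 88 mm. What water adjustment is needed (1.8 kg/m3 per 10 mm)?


Difference = 88 - 67 = 21 mm
Water adjustment = 21 * 1.8 / 10 = 3.8 kg/m3

3.8


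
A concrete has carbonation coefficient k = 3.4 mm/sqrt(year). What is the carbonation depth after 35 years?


depth = k * sqrt(t)
= 3.4 * sqrt(35)
= 20.11 mm

20.11


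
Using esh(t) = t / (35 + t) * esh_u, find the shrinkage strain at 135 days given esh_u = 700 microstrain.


esh(135) = 135 / (35 + 135) * 700
= 135 / 170 * 700
= 555.9 microstrain

555.9


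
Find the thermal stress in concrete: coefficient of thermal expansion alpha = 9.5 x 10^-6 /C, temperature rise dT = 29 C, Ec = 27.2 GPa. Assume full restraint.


sigma = alpha * dT * Ec
= 9.5e-6 * 29 * 27.2 * 1000
= 7.494 MPa

7.494


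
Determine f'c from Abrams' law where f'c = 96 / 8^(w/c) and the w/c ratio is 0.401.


f'c = 96 / 8^0.401
= 96 / 2.302
= 41.7 MPa

41.7


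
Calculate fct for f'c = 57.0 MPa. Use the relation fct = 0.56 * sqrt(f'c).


fct = 0.56 * sqrt(57.0)
= 0.56 * 7.55
= 4.228 MPa

4.228


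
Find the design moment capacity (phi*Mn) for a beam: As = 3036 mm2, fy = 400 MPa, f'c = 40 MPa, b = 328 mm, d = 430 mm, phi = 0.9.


a = As * fy / (0.85 * f'c * b)
= 3036 * 400 / (0.85 * 40 * 328)
= 108.8953 mm
Mn = As * fy * (d - a/2) / 10^6
= 456.0708 kN-m
phi*Mn = 0.9 * 456.0708 = 410.46 kN-m

410.46


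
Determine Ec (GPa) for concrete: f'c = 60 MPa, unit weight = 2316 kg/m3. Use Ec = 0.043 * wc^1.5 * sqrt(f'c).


Ec = 0.043 * 2316^1.5 * sqrt(60) / 1000
= 37.12 GPa

37.12


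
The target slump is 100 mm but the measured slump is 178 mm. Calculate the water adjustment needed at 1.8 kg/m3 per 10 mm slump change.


Difference = 100 - 178 = -78 mm
Water adjustment = -78 * 1.8 / 10 = -14.0 kg/m3

-14.0


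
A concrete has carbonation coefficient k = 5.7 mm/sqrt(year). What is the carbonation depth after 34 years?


depth = k * sqrt(t)
= 5.7 * sqrt(34)
= 33.24 mm

33.24


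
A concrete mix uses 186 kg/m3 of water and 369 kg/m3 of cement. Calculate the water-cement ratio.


w/c = water / cement
w/c = 186 / 369 = 0.504

0.504


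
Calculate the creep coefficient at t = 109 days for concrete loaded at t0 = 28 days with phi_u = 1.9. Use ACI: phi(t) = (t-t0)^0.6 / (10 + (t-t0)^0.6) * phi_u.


dt = 109 - 28 = 81
phi = 81^0.6 / (10 + 81^0.6) * 1.9
= 1.107

1.107


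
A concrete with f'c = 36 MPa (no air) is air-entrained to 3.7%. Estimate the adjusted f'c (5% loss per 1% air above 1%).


Strength loss = (3.7 - 1) * 5 = 13.5%
f'c = 36 * (1 - 13.5/100)
= 31.14 MPa

31.14


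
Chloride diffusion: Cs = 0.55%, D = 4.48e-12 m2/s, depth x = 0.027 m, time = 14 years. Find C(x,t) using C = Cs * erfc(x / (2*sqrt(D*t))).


t_seconds = 14 * 365.25 * 24 * 3600 = 441806400.0 s
arg = 0.027 / (2 * sqrt(4.48e-12 * 441806400.0))
= 0.3034
erfc(0.3034) = 0.6678
C = 0.55 * 0.6678 = 0.3673%

0.3673


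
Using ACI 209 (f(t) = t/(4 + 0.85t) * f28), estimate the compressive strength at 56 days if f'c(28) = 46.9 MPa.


f(56) = 56 / (4 + 0.85 * 56) * 46.9
= 56 / 51.6 * 46.9
= 50.9 MPa

50.9


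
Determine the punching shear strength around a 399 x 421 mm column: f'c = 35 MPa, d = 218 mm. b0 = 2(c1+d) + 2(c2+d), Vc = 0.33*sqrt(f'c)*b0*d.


b0 = 2*(399 + 218) + 2*(421 + 218) = 2512 mm
Vc = 0.33 * sqrt(35) * 2512 * 218 / 1000
= 1069.11 kN

1069.11


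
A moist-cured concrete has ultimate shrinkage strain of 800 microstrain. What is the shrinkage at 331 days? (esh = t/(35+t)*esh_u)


esh(331) = 331 / (35 + 331) * 800
= 331 / 366 * 800
= 723.5 microstrain

723.5


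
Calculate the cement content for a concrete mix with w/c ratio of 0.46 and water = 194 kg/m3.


Cement = water / (w/c)
= 194 / 0.46
= 421.7 kg/m3

421.7


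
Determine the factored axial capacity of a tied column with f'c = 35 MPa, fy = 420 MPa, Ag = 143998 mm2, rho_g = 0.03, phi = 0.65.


Ast = rho * Ag = 0.03 * 143998 = 4319.94 mm2
phi*Pn = 0.65 * 0.80 * (0.85 * 35 * (143998 - 4319.94) + 420 * 4319.94) / 1000
= 3104.29 kN

3104.29


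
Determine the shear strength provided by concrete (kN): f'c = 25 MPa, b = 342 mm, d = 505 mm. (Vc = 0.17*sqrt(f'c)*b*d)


Vc = 0.17 * sqrt(25) * 342 * 505 / 1000
= 146.8 kN

146.8


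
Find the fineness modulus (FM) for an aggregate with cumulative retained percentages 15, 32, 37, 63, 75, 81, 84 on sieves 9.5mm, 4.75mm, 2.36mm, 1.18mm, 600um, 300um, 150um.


FM = sum(cumulative % retained) / 100
= 387 / 100
= 3.87

3.87


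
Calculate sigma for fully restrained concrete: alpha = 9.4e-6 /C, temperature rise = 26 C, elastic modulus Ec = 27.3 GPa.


sigma = alpha * dT * Ec
= 9.4e-6 * 26 * 27.3 * 1000
= 6.672 MPa

6.672


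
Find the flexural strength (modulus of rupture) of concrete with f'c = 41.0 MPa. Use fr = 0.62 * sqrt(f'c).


fr = 0.62 * sqrt(41.0)
= 3.97 MPa

3.97


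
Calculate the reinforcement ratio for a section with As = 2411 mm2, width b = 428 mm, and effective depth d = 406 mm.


rho = As / (b * d)
= 2411 / (428 * 406)
= 0.0139

0.0139


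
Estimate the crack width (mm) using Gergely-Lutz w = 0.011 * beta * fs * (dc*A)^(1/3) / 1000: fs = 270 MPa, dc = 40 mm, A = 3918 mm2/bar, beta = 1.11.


w = 0.011 * beta * fs * (dc * A)^(1/3) / 1000
= 0.011 * 1.11 * 270 * (40 * 3918)^(1/3) / 1000
= 0.178 mm

0.178


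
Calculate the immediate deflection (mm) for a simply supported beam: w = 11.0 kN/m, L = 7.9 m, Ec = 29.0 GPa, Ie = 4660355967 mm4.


Convert: L = 7.9 m = 7900 mm, Ec = 29.0 GPa = 29000 MPa
delta = 5 * 11.0 * 7900^4 / (384 * 29000 * 4660355967)
= 4.13 mm

4.13


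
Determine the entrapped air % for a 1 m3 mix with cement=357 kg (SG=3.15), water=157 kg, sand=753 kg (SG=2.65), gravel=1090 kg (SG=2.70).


Vol cement = 357 / (3.15 * 1000) = 0.113333 m3
Vol water = 157 / 1000 = 0.157 m3
Vol sand = 753 / (2.65 * 1000) = 0.284151 m3
Vol gravel = 1090 / (2.70 * 1000) = 0.403704 m3
Total solid + water volume = 0.958188 m3
Air = (1 - 0.958188) * 100 = 4.18%

4.18


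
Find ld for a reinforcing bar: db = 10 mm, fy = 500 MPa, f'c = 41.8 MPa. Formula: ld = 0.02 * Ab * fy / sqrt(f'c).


Ab = pi * 10^2 / 4 = 78.54 mm2
ld = 0.02 * 78.54 * 500 / sqrt(41.8)
= 121.5 mm

121.5
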